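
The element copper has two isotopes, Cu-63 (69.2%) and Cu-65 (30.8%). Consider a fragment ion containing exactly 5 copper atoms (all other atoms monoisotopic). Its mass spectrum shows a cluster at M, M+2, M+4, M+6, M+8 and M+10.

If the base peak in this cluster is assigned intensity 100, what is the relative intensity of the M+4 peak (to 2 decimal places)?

Term probabilities: M 0.1587, M+2 0.3531, M+4 0.3144, M+6 0.1399, M+8 0.0311, M+10 0.0028. Base peak = M+2.
P(M+2) = C(5,1) × 0.692^4 × 0.308^1 = 5 × 0.22931073 × 0.3080 = 0.353139 (base)
P(M+4) = C(5,2) × 0.692^3 × 0.308^2 = 10 × 0.33137389 × 0.094864 = 0.314355
Relative intensity = 0.314355 / 0.353139 × 100 = 89.02

89.02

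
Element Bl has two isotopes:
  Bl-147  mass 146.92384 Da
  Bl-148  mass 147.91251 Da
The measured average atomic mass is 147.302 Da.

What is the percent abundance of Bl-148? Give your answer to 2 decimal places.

38.25%

Writing the weighted mean with unknown fraction x of Bl-147:
146.92384·x + 147.91251·(1 − x) = 147.302
(146.92384 − 147.91251)·x = 147.302 − 147.91251
x = -0.61051 / -0.98867 = 0.61751 → 61.75% Bl-147, 38.25% Bl-148.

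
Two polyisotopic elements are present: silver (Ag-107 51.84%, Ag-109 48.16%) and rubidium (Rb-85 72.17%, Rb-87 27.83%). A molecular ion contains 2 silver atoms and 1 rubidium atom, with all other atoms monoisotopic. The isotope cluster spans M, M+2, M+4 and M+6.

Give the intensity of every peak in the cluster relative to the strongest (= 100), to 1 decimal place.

Silver pattern (n=2): 0.26873856 : 0.49932288 : 0.23193856
Rubidium pattern (n=1): 0.7217 : 0.2783
Convolve the two distributions (both contribute in 2-u steps):
  M: 0.26873856×0.7217 = 0.193949
  M+2: 0.26873856×0.2783 + 0.49932288×0.7217 = 0.435151
  M+4: 0.49932288×0.2783 + 0.23193856×0.7217 = 0.306352
  M+6: 0.23193856×0.2783 = 0.064549
Scale to base peak (0.435151) = 100: 44.6 : 100.0 : 70.4 : 14.8

44.6 : 100.0 : 70.4 : 14.8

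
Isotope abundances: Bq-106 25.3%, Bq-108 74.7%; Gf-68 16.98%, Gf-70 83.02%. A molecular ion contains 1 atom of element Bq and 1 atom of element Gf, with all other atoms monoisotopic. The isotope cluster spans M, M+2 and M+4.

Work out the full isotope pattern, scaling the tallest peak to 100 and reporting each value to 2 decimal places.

Element Bq pattern (n=1): 0.2530 : 0.7470
Element Gf pattern (n=1): 0.1698 : 0.8302
Convolve the two distributions (both contribute in 2-u steps):
  M: 0.2530×0.1698 = 0.042959
  M+2: 0.2530×0.8302 + 0.7470×0.1698 = 0.336881
  M+4: 0.7470×0.8302 = 0.620159
Scale to base peak (0.620159) = 100: 6.93 : 54.32 : 100.00

6.93 : 54.32 : 100.00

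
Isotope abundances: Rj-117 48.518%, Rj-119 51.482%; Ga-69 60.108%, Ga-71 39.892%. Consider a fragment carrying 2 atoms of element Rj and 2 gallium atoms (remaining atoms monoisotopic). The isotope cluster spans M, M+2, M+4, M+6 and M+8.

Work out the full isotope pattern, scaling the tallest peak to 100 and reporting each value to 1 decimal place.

Element Rj pattern (n=2): 0.23539963 : 0.49956074 : 0.26503963
Gallium pattern (n=2): 0.36129717 : 0.47956567 : 0.15913717
Convolve the two distributions (both contribute in 2-u steps):
  M: 0.23539963×0.36129717 = 0.085049
  M+2: 0.23539963×0.47956567 + 0.49956074×0.36129717 = 0.293379
  M+4: 0.23539963×0.15913717 + 0.49956074×0.47956567 + 0.26503963×0.36129717 = 0.372791
  M+6: 0.49956074×0.15913717 + 0.26503963×0.47956567 = 0.206603
  M+8: 0.26503963×0.15913717 = 0.042178
Scale to base peak (0.372791) = 100: 22.8 : 78.7 : 100.0 : 55.4 : 11.3

22.8 : 78.7 : 100.0 : 55.4 : 11.3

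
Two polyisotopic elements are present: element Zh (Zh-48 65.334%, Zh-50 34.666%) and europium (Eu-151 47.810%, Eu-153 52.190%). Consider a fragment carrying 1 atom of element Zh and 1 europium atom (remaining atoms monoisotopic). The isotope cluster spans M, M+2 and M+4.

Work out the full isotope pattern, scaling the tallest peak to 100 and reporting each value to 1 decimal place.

61.6 : 100.0 : 35.7

Element Zh pattern (n=1): 0.65334 : 0.34666
Europium pattern (n=1): 0.4781 : 0.5219
Convolve the two distributions (both contribute in 2-u steps):
  M: 0.65334×0.4781 = 0.312362
  M+2: 0.65334×0.5219 + 0.34666×0.4781 = 0.506716
  M+4: 0.34666×0.5219 = 0.180922
Scale to base peak (0.506716) = 100: 61.6 : 100.0 : 35.7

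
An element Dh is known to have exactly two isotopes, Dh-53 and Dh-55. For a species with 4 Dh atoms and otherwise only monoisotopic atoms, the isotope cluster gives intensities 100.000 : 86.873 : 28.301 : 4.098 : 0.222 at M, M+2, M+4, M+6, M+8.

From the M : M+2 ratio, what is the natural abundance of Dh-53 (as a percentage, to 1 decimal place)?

Let p = fractional abundance of Dh-53. I(M+2)/I(M) = [C(4,1)·p^3·(1−p)] / p^4 = 4·(1−p)/p = 86.873/100.000 = 0.8687
(1−p)/p = 0.8687/4 = 0.2172  ⇒  p = 1/(1 + 0.2172) = 0.8216
Dh-53: 82.2%, Dh-55: 17.8%.

82.2%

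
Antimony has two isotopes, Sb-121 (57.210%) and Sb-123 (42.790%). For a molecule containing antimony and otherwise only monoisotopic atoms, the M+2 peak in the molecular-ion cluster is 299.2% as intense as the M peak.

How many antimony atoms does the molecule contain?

4

For n independent Sb atoms, I(M+2)/I(M) = n · (abundance Sb-123) / (abundance Sb-121) = n · 0.42790/0.57210.
n = 2.992 × 0.57210/0.42790 = 4.00 ≈ 4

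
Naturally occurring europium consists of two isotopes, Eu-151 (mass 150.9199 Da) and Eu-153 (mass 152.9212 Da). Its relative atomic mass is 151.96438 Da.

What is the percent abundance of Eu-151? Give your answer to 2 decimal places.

47.81%

Writing the weighted mean with unknown fraction x of Eu-151:
150.9199·x + 152.9212·(1 − x) = 151.96438
(150.9199 − 152.9212)·x = 151.96438 − 152.9212
x = -0.95682 / -2.0013 = 0.47810 → 47.81% Eu-151, 52.19% Eu-153.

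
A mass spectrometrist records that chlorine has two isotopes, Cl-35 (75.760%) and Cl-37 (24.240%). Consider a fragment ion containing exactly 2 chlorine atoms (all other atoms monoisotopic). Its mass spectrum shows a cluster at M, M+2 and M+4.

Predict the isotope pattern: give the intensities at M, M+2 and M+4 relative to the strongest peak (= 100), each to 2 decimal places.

100.00 : 63.99 : 10.24

Expanding (0.75760 + 0.24240)^2:
P(M) = 0.75760^2 = 0.573958
P(M+2) = 2 × 0.75760^1 × 0.24240^1 = 0.367284
P(M+4) = 0.24240^2 = 0.058758
The M peak is largest (0.573958); scaling to 100 gives 100.00 : 63.99 : 10.24.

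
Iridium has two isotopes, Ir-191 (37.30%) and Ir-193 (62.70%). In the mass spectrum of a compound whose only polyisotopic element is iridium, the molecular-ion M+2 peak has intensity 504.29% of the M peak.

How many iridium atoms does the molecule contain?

With n Ir atoms, P(M+2)/P(M) = C(n,1)·p^(n−1)q / p^n = n·q/p = n · 0.6270/0.3730.
n = 5.0429 × 0.3730/0.6270 = 3.00 ≈ 3

3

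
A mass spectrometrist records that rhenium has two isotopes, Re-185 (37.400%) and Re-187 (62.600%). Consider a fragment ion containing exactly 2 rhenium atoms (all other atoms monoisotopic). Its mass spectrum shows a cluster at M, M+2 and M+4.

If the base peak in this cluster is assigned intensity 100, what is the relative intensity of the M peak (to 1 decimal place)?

29.9

Binomial terms of (0.37400 + 0.62600)^2: M 0.1399, M+2 0.4682, M+4 0.3919 → M+2 is the base peak.
P(M+2) = C(2,1) × 0.37400^1 × 0.62600^1 = 2 × 0.3740 × 0.6260 = 0.468248 (base)
P(M) = C(2,0) × 0.37400^2 × 0.62600^0 = 1 × 0.139876 × 1.0000 = 0.139876
Relative intensity = 0.139876 / 0.468248 × 100 = 29.9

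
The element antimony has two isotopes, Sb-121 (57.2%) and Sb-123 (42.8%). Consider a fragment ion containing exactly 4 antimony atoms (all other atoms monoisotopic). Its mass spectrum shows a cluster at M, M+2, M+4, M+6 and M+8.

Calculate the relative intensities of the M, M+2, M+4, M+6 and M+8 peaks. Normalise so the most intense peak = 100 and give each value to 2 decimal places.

29.77 : 89.10 : 100.00 : 49.88 : 9.33

The 4 Sb atoms are independent, so intensities follow the terms of (0.572 + 0.428)^4.
P(M) = 0.572^4 = 0.107049
P(M+2) = 4 × 0.572^3 × 0.428^1 = 0.320400
P(M+4) = 6 × 0.572^2 × 0.428^2 = 0.359609
P(M+6) = 4 × 0.572^1 × 0.428^3 = 0.179385
P(M+8) = 0.428^4 = 0.033556
The M+4 peak is largest (0.359609); scaling to 100 gives 29.77 : 89.10 : 100.00 : 49.88 : 9.33.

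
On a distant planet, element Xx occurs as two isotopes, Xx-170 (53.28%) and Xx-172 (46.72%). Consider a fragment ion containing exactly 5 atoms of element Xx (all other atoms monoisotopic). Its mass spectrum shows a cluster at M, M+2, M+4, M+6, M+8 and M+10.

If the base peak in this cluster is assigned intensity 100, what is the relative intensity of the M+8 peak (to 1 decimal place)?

Binomial terms of (0.5328 + 0.4672)^5: M 0.0429, M+2 0.1882, M+4 0.3301, M+6 0.2895, M+8 0.1269, M+10 0.0223 → M+4 is the base peak.
P(M+4) = C(5,2) × 0.5328^3 × 0.4672^2 = 10 × 0.15124905 × 0.21827584 = 0.330140 (base)
P(M+8) = C(5,4) × 0.5328^1 × 0.4672^4 = 5 × 0.5328 × 0.04764434 = 0.126925
Relative intensity = 0.126925 / 0.330140 × 100 = 38.4

38.4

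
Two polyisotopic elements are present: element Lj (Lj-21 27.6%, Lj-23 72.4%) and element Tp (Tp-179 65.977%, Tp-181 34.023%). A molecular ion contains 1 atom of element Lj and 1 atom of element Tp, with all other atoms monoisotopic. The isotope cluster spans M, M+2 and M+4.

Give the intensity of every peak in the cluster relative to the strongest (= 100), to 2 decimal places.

31.86 : 100.00 : 43.10

Element Lj pattern (n=1): 0.2760 : 0.7240
Element Tp pattern (n=1): 0.65977 : 0.34023
Convolve the two distributions (both contribute in 2-u steps):
  M: 0.2760×0.65977 = 0.182097
  M+2: 0.2760×0.34023 + 0.7240×0.65977 = 0.571577
  M+4: 0.7240×0.34023 = 0.246327
Scale to base peak (0.571577) = 100: 31.86 : 100.00 : 43.10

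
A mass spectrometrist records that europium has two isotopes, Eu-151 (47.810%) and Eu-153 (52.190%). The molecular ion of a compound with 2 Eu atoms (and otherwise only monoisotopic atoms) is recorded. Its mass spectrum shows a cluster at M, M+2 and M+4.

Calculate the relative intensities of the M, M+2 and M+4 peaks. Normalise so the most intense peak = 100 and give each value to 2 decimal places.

45.80 : 100.00 : 54.58

Expanding (0.47810 + 0.52190)^2:
P(M) = 0.47810^2 = 0.228580
P(M+2) = 2 × 0.47810^1 × 0.52190^1 = 0.499041
P(M+4) = 0.52190^2 = 0.272380
The M+2 peak is largest (0.499041); scaling to 100 gives 45.80 : 100.00 : 54.58.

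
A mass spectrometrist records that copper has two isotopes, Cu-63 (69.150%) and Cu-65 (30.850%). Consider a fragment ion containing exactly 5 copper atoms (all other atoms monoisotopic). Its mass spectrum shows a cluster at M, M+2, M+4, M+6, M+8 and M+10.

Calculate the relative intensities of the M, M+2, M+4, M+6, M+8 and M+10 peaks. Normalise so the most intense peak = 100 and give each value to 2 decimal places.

44.83 : 100.00 : 89.23 : 39.81 : 8.88 : 0.79

Each Cu atom is independently Cu-63 (p = 0.69150) or Cu-65 (q = 0.30850); the cluster is the binomial expansion (p + q)^5.
P(M) = 0.69150^5 = 0.158111
P(M+2) = 5 × 0.69150^4 × 0.30850^1 = 0.352691
P(M+4) = 10 × 0.69150^3 × 0.30850^2 = 0.314693
P(M+6) = 10 × 0.69150^2 × 0.30850^3 = 0.140394
P(M+8) = 5 × 0.69150^1 × 0.30850^4 = 0.031317
P(M+10) = 0.30850^5 = 0.002794
The M+2 peak is largest (0.352691); scaling to 100 gives 44.83 : 100.00 : 89.23 : 39.81 : 8.88 : 0.79.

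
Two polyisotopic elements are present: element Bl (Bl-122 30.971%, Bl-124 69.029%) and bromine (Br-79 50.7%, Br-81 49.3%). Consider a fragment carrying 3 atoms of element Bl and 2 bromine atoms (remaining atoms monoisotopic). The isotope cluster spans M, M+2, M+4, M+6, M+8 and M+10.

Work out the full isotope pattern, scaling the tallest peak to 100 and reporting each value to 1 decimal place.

2.2 : 18.6 : 62.2 : 100.0 : 76.8 : 22.6

Element Bl pattern (n=3): 0.02970747 : 0.19863844 : 0.44273071 : 0.32892338
Bromine pattern (n=2): 0.257049 : 0.499902 : 0.243049
Convolve the two distributions (both contribute in 2-u steps):
  M: 0.02970747×0.257049 = 0.007636
  M+2: 0.02970747×0.499902 + 0.19863844×0.257049 = 0.065911
  M+4: 0.02970747×0.243049 + 0.19863844×0.499902 + 0.44273071×0.257049 = 0.220324
  M+6: 0.19863844×0.243049 + 0.44273071×0.499902 + 0.32892338×0.257049 = 0.354150
  M+8: 0.44273071×0.243049 + 0.32892338×0.499902 = 0.272035
  M+10: 0.32892338×0.243049 = 0.079944
Scale to base peak (0.354150) = 100: 2.2 : 18.6 : 62.2 : 100.0 : 76.8 : 22.6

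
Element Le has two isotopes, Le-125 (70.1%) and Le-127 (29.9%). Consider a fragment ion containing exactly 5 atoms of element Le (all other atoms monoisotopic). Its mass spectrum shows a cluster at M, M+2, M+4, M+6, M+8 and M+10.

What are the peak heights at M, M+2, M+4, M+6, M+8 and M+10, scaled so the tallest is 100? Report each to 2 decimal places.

The 5 Le atoms are independent, so intensities follow the terms of (0.701 + 0.299)^5.
P(M) = 0.701^5 = 0.169274
P(M+2) = 5 × 0.701^4 × 0.299^1 = 0.361005
P(M+4) = 10 × 0.701^3 × 0.299^2 = 0.307962
P(M+6) = 10 × 0.701^2 × 0.299^3 = 0.131356
P(M+8) = 5 × 0.701^1 × 0.299^4 = 0.028014
P(M+10) = 0.299^5 = 0.002390
The M+2 peak is largest (0.361005); scaling to 100 gives 46.89 : 100.00 : 85.31 : 36.39 : 7.76 : 0.66.

46.89 : 100.00 : 85.31 : 36.39 : 7.76 : 0.66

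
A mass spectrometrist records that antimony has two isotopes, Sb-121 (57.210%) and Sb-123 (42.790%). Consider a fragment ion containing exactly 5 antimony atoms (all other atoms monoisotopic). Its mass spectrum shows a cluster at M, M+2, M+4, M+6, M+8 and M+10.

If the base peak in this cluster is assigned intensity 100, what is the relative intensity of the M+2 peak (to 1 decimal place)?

Binomial terms of (0.57210 + 0.42790)^5: M 0.0613, M+2 0.2292, M+4 0.3428, M+6 0.2564, M+8 0.0959, M+10 0.0143 → M+4 is the base peak.
P(M+4) = C(5,2) × 0.57210^3 × 0.42790^2 = 10 × 0.18724742 × 0.18309841 = 0.342847 (base)
P(M+2) = C(5,1) × 0.57210^4 × 0.42790^1 = 5 × 0.10712425 × 0.4279 = 0.229192
Relative intensity = 0.229192 / 0.342847 × 100 = 66.8

66.8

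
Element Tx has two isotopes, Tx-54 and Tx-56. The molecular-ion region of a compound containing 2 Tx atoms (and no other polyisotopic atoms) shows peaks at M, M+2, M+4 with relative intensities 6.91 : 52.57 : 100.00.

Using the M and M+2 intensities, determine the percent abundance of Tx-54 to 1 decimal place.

If p is the fraction of Tx that is Tx-54, then I(M+2)/I(M) = [C(2,1)·p^1·(1−p)] / p^2 = 2·(1−p)/p = 52.57/6.91 = 7.6078
(1−p)/p = 7.6078/2 = 3.8039  ⇒  p = 1/(1 + 3.8039) = 0.2082
Tx-54: 20.8%, Tx-56: 79.2%.

20.8%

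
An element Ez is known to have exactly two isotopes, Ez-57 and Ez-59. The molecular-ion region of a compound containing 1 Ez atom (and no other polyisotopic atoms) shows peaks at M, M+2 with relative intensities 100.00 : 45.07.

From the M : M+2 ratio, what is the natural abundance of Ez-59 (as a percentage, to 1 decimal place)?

Write p for the Ez-57 fraction. I(M+2)/I(M) = [C(1,1)·p^0·(1−p)] / p^1 = 1·(1−p)/p = 45.07/100.00 = 0.4507
(1−p)/p = 0.4507/1 = 0.4507  ⇒  p = 1/(1 + 0.4507) = 0.6893
Ez-57: 68.9%, Ez-59: 31.1%.

31.1%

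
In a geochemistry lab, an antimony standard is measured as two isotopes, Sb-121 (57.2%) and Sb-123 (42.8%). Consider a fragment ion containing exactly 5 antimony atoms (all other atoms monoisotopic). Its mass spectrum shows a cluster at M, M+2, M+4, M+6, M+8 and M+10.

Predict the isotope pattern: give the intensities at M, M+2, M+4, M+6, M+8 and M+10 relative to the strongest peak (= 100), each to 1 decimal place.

Expanding (0.572 + 0.428)^5:
P(M) = 0.572^5 = 0.061232
P(M+2) = 5 × 0.572^4 × 0.428^1 = 0.229086
P(M+4) = 10 × 0.572^3 × 0.428^2 = 0.342827
P(M+6) = 10 × 0.572^2 × 0.428^3 = 0.256521
P(M+8) = 5 × 0.572^1 × 0.428^4 = 0.095971
P(M+10) = 0.428^5 = 0.014362
The M+4 peak is largest (0.342827); scaling to 100 gives 17.9 : 66.8 : 100.0 : 74.8 : 28.0 : 4.2.

17.9 : 66.8 : 100.0 : 74.8 : 28.0 : 4.2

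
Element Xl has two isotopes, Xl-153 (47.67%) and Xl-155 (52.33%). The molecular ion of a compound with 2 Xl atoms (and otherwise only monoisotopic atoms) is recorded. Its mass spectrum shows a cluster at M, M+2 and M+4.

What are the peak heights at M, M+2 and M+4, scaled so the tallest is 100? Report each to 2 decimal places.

Expanding (0.4767 + 0.5233)^2:
P(M) = 0.4767^2 = 0.227243
P(M+2) = 2 × 0.4767^1 × 0.5233^1 = 0.498914
P(M+4) = 0.5233^2 = 0.273843
The M+2 peak is largest (0.498914); scaling to 100 gives 45.55 : 100.00 : 54.89.

45.55 : 100.00 : 54.89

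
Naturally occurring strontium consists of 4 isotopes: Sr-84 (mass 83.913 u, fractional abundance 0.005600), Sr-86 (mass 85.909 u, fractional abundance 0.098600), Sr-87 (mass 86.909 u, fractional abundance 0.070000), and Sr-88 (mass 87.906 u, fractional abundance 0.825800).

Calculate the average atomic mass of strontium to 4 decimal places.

Ar = Σ fᵢ·mᵢ = 0.005600 × 83.913 + 0.098600 × 85.909 + 0.070000 × 86.909 + 0.825800 × 87.906
= 0.46991 + 8.47063 + 6.08363 + 72.59277 = 87.61694 u

87.6169 u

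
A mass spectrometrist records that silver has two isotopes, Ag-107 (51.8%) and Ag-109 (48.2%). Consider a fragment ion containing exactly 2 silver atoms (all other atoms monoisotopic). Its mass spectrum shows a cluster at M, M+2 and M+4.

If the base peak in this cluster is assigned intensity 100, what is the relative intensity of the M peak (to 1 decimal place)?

Term probabilities: M 0.2683, M+2 0.4994, M+4 0.2323. Base peak = M+2.
P(M+2) = C(2,1) × 0.518^1 × 0.482^1 = 2 × 0.5180 × 0.4820 = 0.499352 (base)
P(M) = C(2,0) × 0.518^2 × 0.482^0 = 1 × 0.268324 × 1.0000 = 0.268324
Relative intensity = 0.268324 / 0.499352 × 100 = 53.7

53.7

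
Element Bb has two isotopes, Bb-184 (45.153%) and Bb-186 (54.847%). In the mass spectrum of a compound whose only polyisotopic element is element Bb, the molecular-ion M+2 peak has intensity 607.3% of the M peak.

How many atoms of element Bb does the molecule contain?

5

The M+2/M ratio from n Bb atoms is n · q/p = n · 0.54847/0.45153.
n = 6.073 × 0.45153/0.54847 = 5.00 ≈ 5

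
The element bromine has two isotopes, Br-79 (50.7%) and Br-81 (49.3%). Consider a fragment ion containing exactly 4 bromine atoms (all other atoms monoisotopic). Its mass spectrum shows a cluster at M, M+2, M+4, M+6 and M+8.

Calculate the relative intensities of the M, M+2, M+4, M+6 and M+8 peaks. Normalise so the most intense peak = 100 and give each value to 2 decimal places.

17.63 : 68.56 : 100.00 : 64.83 : 15.76

Each Br atom is independently Br-79 (p = 0.507) or Br-81 (q = 0.493); the cluster is the binomial expansion (p + q)^4.
P(M) = 0.507^4 = 0.066074
P(M+2) = 4 × 0.507^3 × 0.493^1 = 0.256999
P(M+4) = 6 × 0.507^2 × 0.493^2 = 0.374853
P(M+6) = 4 × 0.507^1 × 0.493^3 = 0.243001
P(M+8) = 0.493^4 = 0.059073
The M+4 peak is largest (0.374853); scaling to 100 gives 17.63 : 68.56 : 100.00 : 64.83 : 15.76.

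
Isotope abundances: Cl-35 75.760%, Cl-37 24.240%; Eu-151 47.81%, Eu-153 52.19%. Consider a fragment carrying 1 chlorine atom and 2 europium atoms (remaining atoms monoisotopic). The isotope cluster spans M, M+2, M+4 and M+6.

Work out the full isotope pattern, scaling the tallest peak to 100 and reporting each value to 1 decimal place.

Chlorine pattern (n=1): 0.7576 : 0.2424
Europium pattern (n=2): 0.22857961 : 0.49904078 : 0.27237961
Convolve the two distributions (both contribute in 2-u steps):
  M: 0.7576×0.22857961 = 0.173172
  M+2: 0.7576×0.49904078 + 0.2424×0.22857961 = 0.433481
  M+4: 0.7576×0.27237961 + 0.2424×0.49904078 = 0.327322
  M+6: 0.2424×0.27237961 = 0.066025
Scale to base peak (0.433481) = 100: 39.9 : 100.0 : 75.5 : 15.2

39.9 : 100.0 : 75.5 : 15.2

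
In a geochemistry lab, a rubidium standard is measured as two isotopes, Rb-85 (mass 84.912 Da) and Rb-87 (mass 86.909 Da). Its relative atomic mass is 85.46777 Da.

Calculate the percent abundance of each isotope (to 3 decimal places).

Rb-85: 72.170%, Rb-87: 27.830%

With x = fraction of Rb-85 (so Rb-87 is 1 − x):
84.912·x + 86.909·(1 − x) = 85.46777
(84.912 − 86.909)·x = 85.46777 − 86.909
x = -1.44123 / -1.997 = 0.72170 → 72.170% Rb-85, 27.830% Rb-87.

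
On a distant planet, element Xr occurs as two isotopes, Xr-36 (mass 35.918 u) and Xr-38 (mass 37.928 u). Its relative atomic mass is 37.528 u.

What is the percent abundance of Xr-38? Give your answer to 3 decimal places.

Writing the weighted mean with unknown fraction x of Xr-36:
35.918·x + 37.928·(1 − x) = 37.528
(35.918 − 37.928)·x = 37.528 − 37.928
x = -0.400 / -2.010 = 0.19900 → 19.900% Xr-36, 80.100% Xr-38.

80.100%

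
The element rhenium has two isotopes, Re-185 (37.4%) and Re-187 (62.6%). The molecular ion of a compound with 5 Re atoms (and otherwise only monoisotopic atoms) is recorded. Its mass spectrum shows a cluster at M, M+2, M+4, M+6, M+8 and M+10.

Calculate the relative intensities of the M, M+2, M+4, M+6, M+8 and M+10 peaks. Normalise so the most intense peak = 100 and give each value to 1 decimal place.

Each Re atom is independently Re-185 (p = 0.374) or Re-187 (q = 0.626); the cluster is the binomial expansion (p + q)^5.
P(M) = 0.374^5 = 0.007317
P(M+2) = 5 × 0.374^4 × 0.626^1 = 0.061239
P(M+4) = 10 × 0.374^3 × 0.626^2 = 0.205005
P(M+6) = 10 × 0.374^2 × 0.626^3 = 0.343136
P(M+8) = 5 × 0.374^1 × 0.626^4 = 0.287170
P(M+10) = 0.626^5 = 0.096133
The M+6 peak is largest (0.343136); scaling to 100 gives 2.1 : 17.8 : 59.7 : 100.0 : 83.7 : 28.0.

2.1 : 17.8 : 59.7 : 100.0 : 83.7 : 28.0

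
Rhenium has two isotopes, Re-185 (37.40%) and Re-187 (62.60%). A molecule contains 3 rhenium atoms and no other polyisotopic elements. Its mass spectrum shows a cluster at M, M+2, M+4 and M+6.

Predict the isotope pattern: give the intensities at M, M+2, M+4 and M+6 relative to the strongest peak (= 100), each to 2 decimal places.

11.90 : 59.74 : 100.00 : 55.79

The 3 Re atoms are independent, so intensities follow the terms of (0.3740 + 0.6260)^3.
P(M) = 0.3740^3 = 0.052314
P(M+2) = 3 × 0.3740^2 × 0.6260^1 = 0.262687
P(M+4) = 3 × 0.3740^1 × 0.6260^2 = 0.439685
P(M+6) = 0.6260^3 = 0.245314
The M+4 peak is largest (0.439685); scaling to 100 gives 11.90 : 59.74 : 100.00 : 55.79.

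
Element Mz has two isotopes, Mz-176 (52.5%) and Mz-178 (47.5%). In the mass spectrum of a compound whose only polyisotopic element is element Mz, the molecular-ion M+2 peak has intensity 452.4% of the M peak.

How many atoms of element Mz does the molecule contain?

5

With n Mz atoms, P(M+2)/P(M) = C(n,1)·p^(n−1)q / p^n = n·q/p = n · 0.475/0.525.
n = 4.524 × 0.525/0.475 = 5.00 ≈ 5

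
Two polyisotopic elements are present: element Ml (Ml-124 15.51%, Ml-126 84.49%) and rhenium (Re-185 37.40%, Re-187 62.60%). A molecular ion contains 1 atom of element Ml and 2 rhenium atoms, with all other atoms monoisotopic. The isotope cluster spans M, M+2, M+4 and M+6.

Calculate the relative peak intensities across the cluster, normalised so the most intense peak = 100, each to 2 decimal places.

Element Ml pattern (n=1): 0.1551 : 0.8449
Rhenium pattern (n=2): 0.139876 : 0.468248 : 0.391876
Convolve the two distributions (both contribute in 2-u steps):
  M: 0.1551×0.139876 = 0.021695
  M+2: 0.1551×0.468248 + 0.8449×0.139876 = 0.190806
  M+4: 0.1551×0.391876 + 0.8449×0.468248 = 0.456403
  M+6: 0.8449×0.391876 = 0.331096
Scale to base peak (0.456403) = 100: 4.75 : 41.81 : 100.00 : 72.54

4.75 : 41.81 : 100.00 : 72.54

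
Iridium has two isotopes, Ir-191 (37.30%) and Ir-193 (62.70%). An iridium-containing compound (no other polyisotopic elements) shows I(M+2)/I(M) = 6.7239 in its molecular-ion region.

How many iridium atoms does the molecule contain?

4

For n independent Ir atoms, I(M+2)/I(M) = n · (abundance Ir-193) / (abundance Ir-191) = n · 0.6270/0.3730.
n = 6.7239 × 0.3730/0.6270 = 4.00 ≈ 4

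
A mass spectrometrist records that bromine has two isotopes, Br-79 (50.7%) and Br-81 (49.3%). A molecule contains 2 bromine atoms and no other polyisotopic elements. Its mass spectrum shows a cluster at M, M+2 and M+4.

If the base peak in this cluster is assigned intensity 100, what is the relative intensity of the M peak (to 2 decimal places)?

51.42

(0.507 + 0.493)^2 gives M 0.2570, M+2 0.4999, M+4 0.2430; the largest is M+2.
P(M+2) = C(2,1) × 0.507^1 × 0.493^1 = 2 × 0.5070 × 0.4930 = 0.499902 (base)
P(M) = C(2,0) × 0.507^2 × 0.493^0 = 1 × 0.257049 × 1.0000 = 0.257049
Relative intensity = 0.257049 / 0.499902 × 100 = 51.42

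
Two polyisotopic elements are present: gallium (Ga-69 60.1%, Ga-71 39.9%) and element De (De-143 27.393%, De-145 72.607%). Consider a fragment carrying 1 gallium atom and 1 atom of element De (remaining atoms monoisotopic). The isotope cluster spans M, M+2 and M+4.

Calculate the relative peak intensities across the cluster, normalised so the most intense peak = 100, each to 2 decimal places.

30.17 : 100.00 : 53.09

Gallium pattern (n=1): 0.6010 : 0.3990
Element De pattern (n=1): 0.27393 : 0.72607
Convolve the two distributions (both contribute in 2-u steps):
  M: 0.6010×0.27393 = 0.164632
  M+2: 0.6010×0.72607 + 0.3990×0.27393 = 0.545666
  M+4: 0.3990×0.72607 = 0.289702
Scale to base peak (0.545666) = 100: 30.17 : 100.00 : 53.09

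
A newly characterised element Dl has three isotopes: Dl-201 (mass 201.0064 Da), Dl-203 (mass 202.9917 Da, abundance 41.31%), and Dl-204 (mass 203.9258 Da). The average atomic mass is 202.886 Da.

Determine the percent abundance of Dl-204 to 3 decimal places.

36.291%

The remaining 58.69% is split between Dl-201 (fraction x) and Dl-204 (fraction 0.5869 − x).
Substituting: 201.0064x + 203.9258(0.5869 − x) = 119.03012873
(201.0064 − 203.9258)x = -0.65392329  ⇒  x = 0.22399, y = 0.36291
Dl-201: 22.399%, Dl-204: 36.291%.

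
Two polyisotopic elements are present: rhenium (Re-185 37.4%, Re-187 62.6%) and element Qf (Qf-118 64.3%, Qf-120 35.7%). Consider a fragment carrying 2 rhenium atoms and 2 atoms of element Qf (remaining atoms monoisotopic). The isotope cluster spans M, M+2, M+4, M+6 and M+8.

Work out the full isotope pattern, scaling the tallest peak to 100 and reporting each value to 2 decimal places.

Rhenium pattern (n=2): 0.139876 : 0.468248 : 0.391876
Element Qf pattern (n=2): 0.413449 : 0.459102 : 0.127449
Convolve the two distributions (both contribute in 2-u steps):
  M: 0.139876×0.413449 = 0.057832
  M+2: 0.139876×0.459102 + 0.468248×0.413449 = 0.257814
  M+4: 0.139876×0.127449 + 0.468248×0.459102 + 0.391876×0.413449 = 0.394821
  M+6: 0.468248×0.127449 + 0.391876×0.459102 = 0.239589
  M+8: 0.391876×0.127449 = 0.049944
Scale to base peak (0.394821) = 100: 14.65 : 65.30 : 100.00 : 60.68 : 12.65

14.65 : 65.30 : 100.00 : 60.68 : 12.65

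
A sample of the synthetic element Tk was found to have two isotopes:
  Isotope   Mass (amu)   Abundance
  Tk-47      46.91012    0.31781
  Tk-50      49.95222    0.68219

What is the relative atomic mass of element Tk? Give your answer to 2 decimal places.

Ar = Σ fᵢ·mᵢ = 0.31781 × 46.91012 + 0.68219 × 49.95222
= 14.908505 + 34.076905 = 48.985410 amu

48.99 amu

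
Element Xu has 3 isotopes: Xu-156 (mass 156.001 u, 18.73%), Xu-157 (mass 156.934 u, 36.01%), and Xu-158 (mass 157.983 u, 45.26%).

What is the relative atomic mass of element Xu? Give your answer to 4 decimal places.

The abundance-weighted mean is 0.1873 × 156.001 + 0.3601 × 156.934 + 0.4526 × 157.983
= 29.21899 + 56.51193 + 71.50311 = 157.23403 u

157.2340 u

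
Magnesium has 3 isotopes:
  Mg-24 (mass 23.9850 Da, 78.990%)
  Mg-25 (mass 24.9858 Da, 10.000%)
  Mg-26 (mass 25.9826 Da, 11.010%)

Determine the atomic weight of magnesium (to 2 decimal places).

Weight each isotope mass by its fractional abundance: 0.78990 × 23.9850 + 0.10000 × 24.9858 + 0.11010 × 25.9826
= 18.94575 + 2.49858 + 2.86068 = 24.30501 Da

24.31 Da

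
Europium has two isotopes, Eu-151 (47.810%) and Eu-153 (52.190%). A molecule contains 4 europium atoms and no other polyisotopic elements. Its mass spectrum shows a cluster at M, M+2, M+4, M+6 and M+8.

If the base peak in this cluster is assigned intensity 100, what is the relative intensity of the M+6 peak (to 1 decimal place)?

Term probabilities: M 0.0522, M+2 0.2281, M+4 0.3736, M+6 0.2719, M+8 0.0742. Base peak = M+4.
P(M+4) = C(4,2) × 0.47810^2 × 0.52190^2 = 6 × 0.22857961 × 0.27237961 = 0.373563 (base)
P(M+6) = C(4,3) × 0.47810^1 × 0.52190^3 = 4 × 0.4781 × 0.14215492 = 0.271857
Relative intensity = 0.271857 / 0.373563 × 100 = 72.8

72.8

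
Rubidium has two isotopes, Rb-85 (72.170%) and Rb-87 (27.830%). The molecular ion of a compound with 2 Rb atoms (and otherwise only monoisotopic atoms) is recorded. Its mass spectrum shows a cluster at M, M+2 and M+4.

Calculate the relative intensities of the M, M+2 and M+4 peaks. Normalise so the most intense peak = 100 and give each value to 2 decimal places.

Expanding (0.72170 + 0.27830)^2:
P(M) = 0.72170^2 = 0.520851
P(M+2) = 2 × 0.72170^1 × 0.27830^1 = 0.401698
P(M+4) = 0.27830^2 = 0.077451
The M peak is largest (0.520851); scaling to 100 gives 100.00 : 77.12 : 14.87.

100.00 : 77.12 : 14.87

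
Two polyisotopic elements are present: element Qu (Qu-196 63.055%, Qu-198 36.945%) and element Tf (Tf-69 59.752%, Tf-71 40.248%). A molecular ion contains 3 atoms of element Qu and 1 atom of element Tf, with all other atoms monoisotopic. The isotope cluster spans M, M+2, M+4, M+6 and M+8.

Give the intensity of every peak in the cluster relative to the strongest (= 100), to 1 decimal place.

41.1 : 100.0 : 91.1 : 36.8 : 5.6

Element Qu pattern (n=3): 0.25070246 : 0.44067254 : 0.25819756 : 0.05042745
Element Tf pattern (n=1): 0.59752 : 0.40248
Convolve the two distributions (both contribute in 2-u steps):
  M: 0.25070246×0.59752 = 0.149800
  M+2: 0.25070246×0.40248 + 0.44067254×0.59752 = 0.364213
  M+4: 0.44067254×0.40248 + 0.25819756×0.59752 = 0.331640
  M+6: 0.25819756×0.40248 + 0.05042745×0.59752 = 0.134051
  M+8: 0.05042745×0.40248 = 0.020296
Scale to base peak (0.364213) = 100: 41.1 : 100.0 : 91.1 : 36.8 : 5.6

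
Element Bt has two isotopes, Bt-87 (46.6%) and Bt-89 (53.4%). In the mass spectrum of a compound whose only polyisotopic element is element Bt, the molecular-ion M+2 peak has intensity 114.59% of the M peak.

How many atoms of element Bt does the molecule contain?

For n independent Bt atoms, I(M+2)/I(M) = n · (abundance Bt-89) / (abundance Bt-87) = n · 0.534/0.466.
n = 1.1459 × 0.466/0.534 = 1.00 ≈ 1

1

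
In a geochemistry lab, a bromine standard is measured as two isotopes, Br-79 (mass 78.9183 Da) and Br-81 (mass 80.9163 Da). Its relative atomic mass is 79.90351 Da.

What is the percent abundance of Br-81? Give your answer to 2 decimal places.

49.31%

Writing the weighted mean with unknown fraction x of Br-79:
78.9183·x + 80.9163·(1 − x) = 79.90351
(78.9183 − 80.9163)·x = 79.90351 − 80.9163
x = -1.01279 / -1.9980 = 0.50690 → 50.69% Br-79, 49.31% Br-81.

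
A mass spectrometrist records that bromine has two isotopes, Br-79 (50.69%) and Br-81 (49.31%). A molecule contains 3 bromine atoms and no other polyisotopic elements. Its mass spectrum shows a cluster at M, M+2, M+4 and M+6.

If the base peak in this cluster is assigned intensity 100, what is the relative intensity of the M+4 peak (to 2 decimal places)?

(0.5069 + 0.4931)^3 gives M 0.1302, M+2 0.3801, M+4 0.3698, M+6 0.1199; the largest is M+2.
P(M+2) = C(3,1) × 0.5069^2 × 0.4931^1 = 3 × 0.25694761 × 0.4931 = 0.380103 (base)
P(M+4) = C(3,2) × 0.5069^1 × 0.4931^2 = 3 × 0.5069 × 0.24314761 = 0.369755
Relative intensity = 0.369755 / 0.380103 × 100 = 97.28

97.28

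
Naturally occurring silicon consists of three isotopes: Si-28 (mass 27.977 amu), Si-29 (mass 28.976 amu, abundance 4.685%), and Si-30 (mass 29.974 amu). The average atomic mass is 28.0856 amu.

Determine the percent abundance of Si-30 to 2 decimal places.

The remaining 95.315% is split between Si-28 (fraction x) and Si-30 (fraction 0.95315 − x).
Substituting: 27.977x + 29.974(0.95315 − x) = 26.7280744
(27.977 − 29.974)x = -1.8416437  ⇒  x = 0.92221, y = 0.03094
Si-28: 92.22%, Si-30: 3.09%.

3.09%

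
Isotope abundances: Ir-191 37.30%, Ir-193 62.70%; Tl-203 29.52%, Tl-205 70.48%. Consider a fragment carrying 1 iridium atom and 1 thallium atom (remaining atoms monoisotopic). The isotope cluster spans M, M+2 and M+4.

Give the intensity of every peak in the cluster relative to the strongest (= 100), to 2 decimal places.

Iridium pattern (n=1): 0.3730 : 0.6270
Thallium pattern (n=1): 0.2952 : 0.7048
Convolve the two distributions (both contribute in 2-u steps):
  M: 0.3730×0.2952 = 0.110110
  M+2: 0.3730×0.7048 + 0.6270×0.2952 = 0.447981
  M+4: 0.6270×0.7048 = 0.441910
Scale to base peak (0.447981) = 100: 24.58 : 100.00 : 98.64

24.58 : 100.00 : 98.64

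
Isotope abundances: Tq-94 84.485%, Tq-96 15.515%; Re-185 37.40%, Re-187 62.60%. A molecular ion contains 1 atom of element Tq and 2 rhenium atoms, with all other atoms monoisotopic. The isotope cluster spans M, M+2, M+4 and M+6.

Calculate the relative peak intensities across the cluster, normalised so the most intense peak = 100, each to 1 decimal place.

Element Tq pattern (n=1): 0.84485 : 0.15515
Rhenium pattern (n=2): 0.139876 : 0.468248 : 0.391876
Convolve the two distributions (both contribute in 2-u steps):
  M: 0.84485×0.139876 = 0.118174
  M+2: 0.84485×0.468248 + 0.15515×0.139876 = 0.417301
  M+4: 0.84485×0.391876 + 0.15515×0.468248 = 0.403725
  M+6: 0.15515×0.391876 = 0.060800
Scale to base peak (0.417301) = 100: 28.3 : 100.0 : 96.7 : 14.6

28.3 : 100.0 : 96.7 : 14.6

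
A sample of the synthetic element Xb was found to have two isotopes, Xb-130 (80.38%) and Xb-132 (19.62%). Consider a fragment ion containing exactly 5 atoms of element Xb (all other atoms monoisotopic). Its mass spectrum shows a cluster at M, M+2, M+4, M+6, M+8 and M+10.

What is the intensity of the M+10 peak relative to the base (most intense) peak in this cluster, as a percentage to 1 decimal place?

0.1%

Binomial terms of (0.8038 + 0.1962)^5: M 0.3355, M+2 0.4095, M+4 0.1999, M+6 0.0488, M+8 0.0060, M+10 0.0003 → M+2 is the base peak.
P(M+2) = C(5,1) × 0.8038^4 × 0.1962^1 = 5 × 0.41743803 × 0.1962 = 0.409507 (base)
P(M+10) = C(5,5) × 0.8038^0 × 0.1962^5 = 1 × 1.0000 × 0.00029073 = 0.000291
Relative intensity = 0.000291 / 0.409507 × 100 = 0.1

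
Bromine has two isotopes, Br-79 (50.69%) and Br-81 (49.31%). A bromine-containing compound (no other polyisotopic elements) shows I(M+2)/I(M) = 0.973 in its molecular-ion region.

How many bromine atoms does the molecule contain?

For n independent Br atoms, I(M+2)/I(M) = n · (abundance Br-81) / (abundance Br-79) = n · 0.4931/0.5069.
n = 0.973 × 0.5069/0.4931 = 1.00 ≈ 1

1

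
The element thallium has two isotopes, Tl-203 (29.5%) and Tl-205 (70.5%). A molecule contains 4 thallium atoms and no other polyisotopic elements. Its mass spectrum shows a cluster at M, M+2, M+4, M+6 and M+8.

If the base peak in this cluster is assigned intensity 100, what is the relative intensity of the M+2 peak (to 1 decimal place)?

(0.295 + 0.705)^4 gives M 0.0076, M+2 0.0724, M+4 0.2595, M+6 0.4135, M+8 0.2470; the largest is M+6.
P(M+6) = C(4,3) × 0.295^1 × 0.705^3 = 4 × 0.2950 × 0.35040263 = 0.413475 (base)
P(M+2) = C(4,1) × 0.295^3 × 0.705^1 = 4 × 0.02567237 × 0.7050 = 0.072396
Relative intensity = 0.072396 / 0.413475 × 100 = 17.5

17.5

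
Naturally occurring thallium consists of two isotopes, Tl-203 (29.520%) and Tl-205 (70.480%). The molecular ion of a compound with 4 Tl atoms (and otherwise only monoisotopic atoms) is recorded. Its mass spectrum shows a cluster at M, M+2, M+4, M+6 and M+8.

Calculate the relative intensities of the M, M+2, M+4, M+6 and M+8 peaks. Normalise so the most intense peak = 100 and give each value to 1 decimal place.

1.8 : 17.5 : 62.8 : 100.0 : 59.7

Expanding (0.29520 + 0.70480)^4:
P(M) = 0.29520^4 = 0.007594
P(M+2) = 4 × 0.29520^3 × 0.70480^1 = 0.072523
P(M+4) = 6 × 0.29520^2 × 0.70480^2 = 0.259726
P(M+6) = 4 × 0.29520^1 × 0.70480^3 = 0.413403
P(M+8) = 0.70480^4 = 0.246754
The M+6 peak is largest (0.413403); scaling to 100 gives 1.8 : 17.5 : 62.8 : 100.0 : 59.7.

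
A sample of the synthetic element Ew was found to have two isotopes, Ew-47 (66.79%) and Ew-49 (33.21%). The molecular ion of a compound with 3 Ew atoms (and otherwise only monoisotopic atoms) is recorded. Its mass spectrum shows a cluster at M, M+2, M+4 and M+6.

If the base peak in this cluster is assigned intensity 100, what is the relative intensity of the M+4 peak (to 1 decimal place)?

(0.6679 + 0.3321)^3 gives M 0.2979, M+2 0.4444, M+4 0.2210, M+6 0.0366; the largest is M+2.
P(M+2) = C(3,1) × 0.6679^2 × 0.3321^1 = 3 × 0.44609041 × 0.3321 = 0.444440 (base)
P(M+4) = C(3,2) × 0.6679^1 × 0.3321^2 = 3 × 0.6679 × 0.11029041 = 0.220989
Relative intensity = 0.220989 / 0.444440 × 100 = 49.7

49.7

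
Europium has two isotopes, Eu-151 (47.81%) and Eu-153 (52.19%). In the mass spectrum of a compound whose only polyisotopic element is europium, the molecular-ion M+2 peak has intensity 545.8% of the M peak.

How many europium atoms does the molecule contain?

5

With n Eu atoms, P(M+2)/P(M) = C(n,1)·p^(n−1)q / p^n = n·q/p = n · 0.5219/0.4781.
n = 5.458 × 0.4781/0.5219 = 5.00 ≈ 5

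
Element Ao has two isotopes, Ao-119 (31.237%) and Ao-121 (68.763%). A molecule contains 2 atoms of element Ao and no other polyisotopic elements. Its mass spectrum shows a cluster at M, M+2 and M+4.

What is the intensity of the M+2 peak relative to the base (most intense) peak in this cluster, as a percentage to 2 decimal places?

90.85%

Term probabilities: M 0.0976, M+2 0.4296, M+4 0.4728. Base peak = M+4.
P(M+4) = C(2,2) × 0.31237^0 × 0.68763^2 = 1 × 1.0000 × 0.47283502 = 0.472835 (base)
P(M+2) = C(2,1) × 0.31237^1 × 0.68763^1 = 2 × 0.31237 × 0.68763 = 0.429590
Relative intensity = 0.429590 / 0.472835 × 100 = 90.85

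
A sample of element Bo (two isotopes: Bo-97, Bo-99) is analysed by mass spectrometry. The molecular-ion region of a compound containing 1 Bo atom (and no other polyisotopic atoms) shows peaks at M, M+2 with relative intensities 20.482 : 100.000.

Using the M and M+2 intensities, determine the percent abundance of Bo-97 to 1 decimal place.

17.0%

If p is the fraction of Bo that is Bo-97, then I(M+2)/I(M) = [C(1,1)·p^0·(1−p)] / p^1 = 1·(1−p)/p = 100.000/20.482 = 4.8823
(1−p)/p = 4.8823/1 = 4.8823  ⇒  p = 1/(1 + 4.8823) = 0.1700
Bo-97: 17.0%, Bo-99: 83.0%.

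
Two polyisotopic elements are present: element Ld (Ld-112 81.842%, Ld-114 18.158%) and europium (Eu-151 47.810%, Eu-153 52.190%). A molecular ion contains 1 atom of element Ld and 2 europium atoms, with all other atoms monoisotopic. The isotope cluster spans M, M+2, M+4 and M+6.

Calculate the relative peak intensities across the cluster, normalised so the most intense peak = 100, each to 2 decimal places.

41.58 : 100.00 : 69.69 : 10.99

Element Ld pattern (n=1): 0.81842 : 0.18158
Europium pattern (n=2): 0.22857961 : 0.49904078 : 0.27237961
Convolve the two distributions (both contribute in 2-u steps):
  M: 0.81842×0.22857961 = 0.187074
  M+2: 0.81842×0.49904078 + 0.18158×0.22857961 = 0.449930
  M+4: 0.81842×0.27237961 + 0.18158×0.49904078 = 0.313537
  M+6: 0.18158×0.27237961 = 0.049459
Scale to base peak (0.449930) = 100: 41.58 : 100.00 : 69.69 : 10.99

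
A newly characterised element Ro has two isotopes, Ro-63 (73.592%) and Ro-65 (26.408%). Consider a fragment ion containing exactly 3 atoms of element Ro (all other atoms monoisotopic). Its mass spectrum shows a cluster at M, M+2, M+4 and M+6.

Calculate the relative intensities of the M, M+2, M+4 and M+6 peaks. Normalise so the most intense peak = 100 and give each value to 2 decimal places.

The 3 Ro atoms are independent, so intensities follow the terms of (0.73592 + 0.26408)^3.
P(M) = 0.73592^3 = 0.398558
P(M+2) = 3 × 0.73592^2 × 0.26408^1 = 0.429060
P(M+4) = 3 × 0.73592^1 × 0.26408^2 = 0.153965
P(M+6) = 0.26408^3 = 0.018416
The M+2 peak is largest (0.429060); scaling to 100 gives 92.89 : 100.00 : 35.88 : 4.29.

92.89 : 100.00 : 35.88 : 4.29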